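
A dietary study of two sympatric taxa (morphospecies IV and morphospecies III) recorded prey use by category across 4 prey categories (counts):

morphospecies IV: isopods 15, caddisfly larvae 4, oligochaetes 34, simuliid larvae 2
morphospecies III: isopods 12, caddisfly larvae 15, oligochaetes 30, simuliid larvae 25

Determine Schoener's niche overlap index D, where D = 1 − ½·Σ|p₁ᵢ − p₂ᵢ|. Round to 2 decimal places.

Proportions for morphospecies IV (n=55): 15/55=0.2727, 4/55=0.0727, 34/55=0.6182, 2/55=0.0364
Proportions for morphospecies III (n=82): 12/82=0.1463, 15/82=0.1829, 30/82=0.3659, 25/82=0.3049
Σ|p₁ᵢ − p₂ᵢ| = 0.1264 + 0.1102 + 0.2523 + 0.2685 = 0.7574
D = 1 − ½ × 0.7574 = 1 − 0.37870 = 0.62130

0.62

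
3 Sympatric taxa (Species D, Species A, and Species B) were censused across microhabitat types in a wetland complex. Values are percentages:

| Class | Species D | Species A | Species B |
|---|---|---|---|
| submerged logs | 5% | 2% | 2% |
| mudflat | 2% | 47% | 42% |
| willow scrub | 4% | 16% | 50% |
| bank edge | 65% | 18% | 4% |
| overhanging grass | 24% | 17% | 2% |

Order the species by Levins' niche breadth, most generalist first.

Species A > Species B > Species D

Convert percentages to proportions (divide by 100).
Σp_Dᵢ² = 0.05² + 0.02² + 0.04² + 0.65² + 0.24² = 0.0025 + 0.0004 + 0.0016 + 0.4225 + 0.0576 = 0.4846
B_D = 1 / 0.4846 = 2.0636
Σp_Aᵢ² = 0.02² + 0.47² + 0.16² + 0.18² + 0.17² = 0.0004 + 0.2209 + 0.0256 + 0.0324 + 0.0289 = 0.3082
B_A = 1 / 0.3082 = 3.2446
Σp_Bᵢ² = 0.02² + 0.42² + 0.50² + 0.04² + 0.02² = 0.0004 + 0.1764 + 0.2500 + 0.0016 + 0.0004 = 0.4288
B_B = 1 / 0.4288 = 2.3321
Ranking by B (broadest → narrowest): Species A (3.24) > Species B (2.33) > Species D (2.06)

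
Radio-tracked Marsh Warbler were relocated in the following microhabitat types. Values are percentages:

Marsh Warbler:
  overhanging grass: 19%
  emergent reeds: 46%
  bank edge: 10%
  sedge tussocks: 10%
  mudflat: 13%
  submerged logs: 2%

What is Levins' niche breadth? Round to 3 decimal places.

3.509

Convert percentages to proportions (divide by 100).
Σpᵢ² = 0.19² + 0.46² + 0.10² + 0.10² + 0.13² + 0.02² = 0.0361 + 0.2116 + 0.0100 + 0.0100 + 0.0169 + 0.0004 = 0.2850
B = 1 / 0.2850 = 3.50877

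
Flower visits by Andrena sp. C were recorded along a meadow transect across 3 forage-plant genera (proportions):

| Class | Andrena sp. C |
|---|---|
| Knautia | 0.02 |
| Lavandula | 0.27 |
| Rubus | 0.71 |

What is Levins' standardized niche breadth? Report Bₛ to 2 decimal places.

0.37

Σpᵢ² = 0.02² + 0.27² + 0.71² = 0.0004 + 0.0729 + 0.5041 = 0.5774
B = 1 / 0.5774 = 1.7319
Bₛ = (B − 1)/(n − 1) = (1.7319 − 1)/(3 − 1) = 0.7319/2 = 0.3660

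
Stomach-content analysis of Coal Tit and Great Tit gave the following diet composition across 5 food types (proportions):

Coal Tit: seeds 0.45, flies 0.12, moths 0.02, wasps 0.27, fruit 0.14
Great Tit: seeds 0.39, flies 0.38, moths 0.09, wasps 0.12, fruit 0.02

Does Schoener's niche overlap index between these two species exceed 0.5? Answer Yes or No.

Yes

Σ|p₁ᵢ − p₂ᵢ| = 0.06 + 0.26 + 0.07 + 0.15 + 0.12 = 0.66
D = 1 − ½ × 0.66 = 1 − 0.330 = 0.6700
D = 0.6700 > 0.5 → Yes.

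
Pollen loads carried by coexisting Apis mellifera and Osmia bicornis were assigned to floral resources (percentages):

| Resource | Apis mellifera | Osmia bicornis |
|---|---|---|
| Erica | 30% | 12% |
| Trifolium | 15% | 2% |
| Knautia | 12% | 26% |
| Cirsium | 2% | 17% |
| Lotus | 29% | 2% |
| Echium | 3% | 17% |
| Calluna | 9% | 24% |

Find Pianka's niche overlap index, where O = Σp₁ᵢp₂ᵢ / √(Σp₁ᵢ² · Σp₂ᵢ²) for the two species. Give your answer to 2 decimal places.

0.51

Convert percentages to proportions (divide by 100).
Σ p₁ᵢp₂ᵢ = 0.0360 + 0.0030 + 0.0312 + 0.0034 + 0.0058 + 0.0051 + 0.0216 = 0.1061
Σp_1ᵢ² = 0.30² + 0.15² + 0.12² + 0.02² + 0.29² + 0.03² + 0.09² = 0.0900 + 0.0225 + 0.0144 + 0.0004 + 0.0841 + 0.0009 + 0.0081 = 0.2204
Σp_2ᵢ² = 0.12² + 0.02² + 0.26² + 0.17² + 0.02² + 0.17² + 0.24² = 0.0144 + 0.0004 + 0.0676 + 0.0289 + 0.0004 + 0.0289 + 0.0576 = 0.1982
O = 0.1061 / √(0.2204 × 0.1982) = 0.1061 / 0.20901 = 0.5076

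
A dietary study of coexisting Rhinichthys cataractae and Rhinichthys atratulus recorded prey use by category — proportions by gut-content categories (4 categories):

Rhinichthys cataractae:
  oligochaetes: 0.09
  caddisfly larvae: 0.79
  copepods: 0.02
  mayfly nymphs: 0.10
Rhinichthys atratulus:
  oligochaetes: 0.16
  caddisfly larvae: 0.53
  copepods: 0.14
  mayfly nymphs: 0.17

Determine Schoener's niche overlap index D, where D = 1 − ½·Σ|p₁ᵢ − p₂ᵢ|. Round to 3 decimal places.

0.740

Σ|p₁ᵢ − p₂ᵢ| = 0.07 + 0.26 + 0.12 + 0.07 = 0.52
D = 1 − ½ × 0.52 = 1 − 0.260 = 0.74000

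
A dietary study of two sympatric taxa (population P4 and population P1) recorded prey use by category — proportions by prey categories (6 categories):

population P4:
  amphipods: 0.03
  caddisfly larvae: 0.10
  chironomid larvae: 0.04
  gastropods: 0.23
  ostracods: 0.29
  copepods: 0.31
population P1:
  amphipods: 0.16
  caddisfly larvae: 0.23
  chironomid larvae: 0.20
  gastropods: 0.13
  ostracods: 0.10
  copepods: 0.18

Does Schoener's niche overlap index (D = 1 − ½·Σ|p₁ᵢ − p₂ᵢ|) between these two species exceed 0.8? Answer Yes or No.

Σ|p₁ᵢ − p₂ᵢ| = 0.13 + 0.13 + 0.16 + 0.10 + 0.19 + 0.13 = 0.84
D = 1 − ½ × 0.84 = 1 − 0.420 = 0.5800
D = 0.5800 < 0.8 → No.

No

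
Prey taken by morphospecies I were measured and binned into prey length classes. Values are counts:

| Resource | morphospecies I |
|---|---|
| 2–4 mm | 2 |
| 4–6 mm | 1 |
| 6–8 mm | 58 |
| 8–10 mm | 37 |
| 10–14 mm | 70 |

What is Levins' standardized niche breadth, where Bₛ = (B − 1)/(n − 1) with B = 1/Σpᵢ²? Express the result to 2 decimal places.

0.48

Proportions for morphospecies I (n=168): 2/168=0.0119, 1/168=0.0060, 58/168=0.3452, 37/168=0.2202, 70/168=0.4167
Σpᵢ² = 0.0119² + 0.0060² + 0.3452² + 0.2202² + 0.4167² = 0.000142 + 0.000036 + 0.119163 + 0.048488 + 0.173639 = 0.341468
B = 1 / 0.341468 = 2.9285
Bₛ = (B − 1)/(n − 1) = (2.9285 − 1)/(5 − 1) = 1.9285/4 = 0.4821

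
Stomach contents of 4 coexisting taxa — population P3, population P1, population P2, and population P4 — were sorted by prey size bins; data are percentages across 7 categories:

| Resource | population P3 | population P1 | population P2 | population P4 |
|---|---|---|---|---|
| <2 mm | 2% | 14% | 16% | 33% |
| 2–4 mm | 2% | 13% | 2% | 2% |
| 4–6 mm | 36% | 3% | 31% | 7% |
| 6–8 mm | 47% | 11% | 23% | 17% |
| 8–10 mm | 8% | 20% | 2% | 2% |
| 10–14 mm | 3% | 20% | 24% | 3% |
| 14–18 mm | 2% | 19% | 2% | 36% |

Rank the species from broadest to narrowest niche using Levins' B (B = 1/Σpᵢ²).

population P1 > population P2 > population P4 > population P3

Convert percentages to proportions (divide by 100).
Σp_P3ᵢ² = 0.02² + 0.02² + 0.36² + 0.47² + 0.08² + 0.03² + 0.02² = 0.0004 + 0.0004 + 0.1296 + 0.2209 + 0.0064 + 0.0009 + 0.0004 = 0.3590
B_P3 = 1 / 0.3590 = 2.7855
Σp_P1ᵢ² = 0.14² + 0.13² + 0.03² + 0.11² + 0.20² + 0.20² + 0.19² = 0.0196 + 0.0169 + 0.0009 + 0.0121 + 0.0400 + 0.0400 + 0.0361 = 0.1656
B_P1 = 1 / 0.1656 = 6.0386
Σp_P2ᵢ² = 0.16² + 0.02² + 0.31² + 0.23² + 0.02² + 0.24² + 0.02² = 0.0256 + 0.0004 + 0.0961 + 0.0529 + 0.0004 + 0.0576 + 0.0004 = 0.2334
B_P2 = 1 / 0.2334 = 4.2845
Σp_P4ᵢ² = 0.33² + 0.02² + 0.07² + 0.17² + 0.02² + 0.03² + 0.36² = 0.1089 + 0.0004 + 0.0049 + 0.0289 + 0.0004 + 0.0009 + 0.1296 = 0.2740
B_P4 = 1 / 0.2740 = 3.6496
Ranking by B (broadest → narrowest): population P1 (6.04) > population P2 (4.28) > population P4 (3.65) > population P3 (2.79)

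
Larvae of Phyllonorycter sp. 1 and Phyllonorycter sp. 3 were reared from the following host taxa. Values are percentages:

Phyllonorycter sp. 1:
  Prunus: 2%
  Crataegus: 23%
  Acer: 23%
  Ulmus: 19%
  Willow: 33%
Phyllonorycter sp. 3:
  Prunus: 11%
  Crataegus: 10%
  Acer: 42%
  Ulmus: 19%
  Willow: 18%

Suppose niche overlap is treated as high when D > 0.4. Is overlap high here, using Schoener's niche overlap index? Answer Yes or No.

Yes

Convert percentages to proportions (divide by 100).
Σ|p₁ᵢ − p₂ᵢ| = 0.09 + 0.13 + 0.19 + 0.00 + 0.15 = 0.56
D = 1 − ½ × 0.56 = 1 − 0.280 = 0.7200
D = 0.7200 > 0.4 → Yes.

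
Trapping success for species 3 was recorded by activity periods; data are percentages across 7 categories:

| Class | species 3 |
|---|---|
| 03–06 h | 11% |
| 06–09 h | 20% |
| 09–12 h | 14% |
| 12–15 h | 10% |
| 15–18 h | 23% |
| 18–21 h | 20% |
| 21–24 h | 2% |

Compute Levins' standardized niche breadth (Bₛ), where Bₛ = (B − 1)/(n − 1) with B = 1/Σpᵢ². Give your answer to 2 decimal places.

Convert percentages to proportions (divide by 100).
Σpᵢ² = 0.11² + 0.20² + 0.14² + 0.10² + 0.23² + 0.20² + 0.02² = 0.0121 + 0.0400 + 0.0196 + 0.0100 + 0.0529 + 0.0400 + 0.0004 = 0.1750
B = 1 / 0.1750 = 5.7143
Bₛ = (B − 1)/(n − 1) = (5.7143 − 1)/(7 − 1) = 4.7143/6 = 0.7857

0.79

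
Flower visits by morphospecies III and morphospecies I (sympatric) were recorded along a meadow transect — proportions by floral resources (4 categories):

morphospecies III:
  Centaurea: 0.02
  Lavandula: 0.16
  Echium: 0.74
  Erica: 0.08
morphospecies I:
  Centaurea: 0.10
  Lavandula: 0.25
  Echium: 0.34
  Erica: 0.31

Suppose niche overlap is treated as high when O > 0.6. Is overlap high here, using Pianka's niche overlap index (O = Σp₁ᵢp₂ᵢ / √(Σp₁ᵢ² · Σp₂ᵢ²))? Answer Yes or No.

Σ p₁ᵢp₂ᵢ = 0.0020 + 0.0400 + 0.2516 + 0.0248 = 0.3184
Σp_1ᵢ² = 0.02² + 0.16² + 0.74² + 0.08² = 0.0004 + 0.0256 + 0.5476 + 0.0064 = 0.5800
Σp_2ᵢ² = 0.10² + 0.25² + 0.34² + 0.31² = 0.0100 + 0.0625 + 0.1156 + 0.0961 = 0.2842
O = 0.3184 / √(0.5800 × 0.2842) = 0.3184 / 0.40600 = 0.7842
O = 0.7842 > 0.6 → Yes.

Yes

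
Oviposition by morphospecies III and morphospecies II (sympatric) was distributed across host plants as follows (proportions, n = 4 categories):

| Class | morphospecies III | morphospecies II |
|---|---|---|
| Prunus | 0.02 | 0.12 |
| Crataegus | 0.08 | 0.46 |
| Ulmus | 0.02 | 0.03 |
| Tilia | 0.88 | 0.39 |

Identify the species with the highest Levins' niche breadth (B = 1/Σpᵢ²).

morphospecies II

Σp_IIIᵢ² = 0.02² + 0.08² + 0.02² + 0.88² = 0.0004 + 0.0064 + 0.0004 + 0.7744 = 0.7816
B_III = 1 / 0.7816 = 1.2794
Σp_IIᵢ² = 0.12² + 0.46² + 0.03² + 0.39² = 0.0144 + 0.2116 + 0.0009 + 0.1521 = 0.3790
B_II = 1 / 0.3790 = 2.6385
Highest B → broadest niche (most generalist): morphospecies II (B = 2.64).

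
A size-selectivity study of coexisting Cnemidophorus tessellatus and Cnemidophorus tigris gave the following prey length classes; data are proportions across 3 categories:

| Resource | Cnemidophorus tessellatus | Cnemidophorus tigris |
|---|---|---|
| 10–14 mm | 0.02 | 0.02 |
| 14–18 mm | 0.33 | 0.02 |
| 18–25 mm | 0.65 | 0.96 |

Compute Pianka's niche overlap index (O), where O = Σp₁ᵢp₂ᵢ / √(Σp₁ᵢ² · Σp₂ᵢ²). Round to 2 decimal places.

Σ p₁ᵢp₂ᵢ = 0.0004 + 0.0066 + 0.6240 = 0.6310
Σp_1ᵢ² = 0.02² + 0.33² + 0.65² = 0.0004 + 0.1089 + 0.4225 = 0.5318
Σp_2ᵢ² = 0.02² + 0.02² + 0.96² = 0.0004 + 0.0004 + 0.9216 = 0.9224
O = 0.6310 / √(0.5318 × 0.9224) = 0.6310 / 0.70038 = 0.9009

0.90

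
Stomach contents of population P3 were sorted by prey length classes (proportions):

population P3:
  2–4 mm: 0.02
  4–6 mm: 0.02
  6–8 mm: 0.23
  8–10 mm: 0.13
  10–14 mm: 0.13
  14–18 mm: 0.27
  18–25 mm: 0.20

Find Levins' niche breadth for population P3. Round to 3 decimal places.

4.990

Σpᵢ² = 0.02² + 0.02² + 0.23² + 0.13² + 0.13² + 0.27² + 0.20² = 0.0004 + 0.0004 + 0.0529 + 0.0169 + 0.0169 + 0.0729 + 0.0400 = 0.2004
B = 1 / 0.2004 = 4.99002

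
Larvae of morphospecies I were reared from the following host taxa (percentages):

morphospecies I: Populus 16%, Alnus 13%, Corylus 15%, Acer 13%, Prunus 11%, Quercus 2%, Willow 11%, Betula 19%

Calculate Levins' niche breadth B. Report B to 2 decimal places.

Convert percentages to proportions (divide by 100).
Σpᵢ² = 0.16² + 0.13² + 0.15² + 0.13² + 0.11² + 0.02² + 0.11² + 0.19² = 0.0256 + 0.0169 + 0.0225 + 0.0169 + 0.0121 + 0.0004 + 0.0121 + 0.0361 = 0.1426
B = 1 / 0.1426 = 7.0126

7.01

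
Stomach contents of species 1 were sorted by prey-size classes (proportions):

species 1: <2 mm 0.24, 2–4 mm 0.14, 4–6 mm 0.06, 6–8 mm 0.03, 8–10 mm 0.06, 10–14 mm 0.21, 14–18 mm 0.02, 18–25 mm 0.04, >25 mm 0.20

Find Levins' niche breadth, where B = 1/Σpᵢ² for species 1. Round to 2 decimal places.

Σpᵢ² = 0.24² + 0.14² + 0.06² + 0.03² + 0.06² + 0.21² + 0.02² + 0.04² + 0.20² = 0.0576 + 0.0196 + 0.0036 + 0.0009 + 0.0036 + 0.0441 + 0.0004 + 0.0016 + 0.0400 = 0.1714
B = 1 / 0.1714 = 5.8343

5.83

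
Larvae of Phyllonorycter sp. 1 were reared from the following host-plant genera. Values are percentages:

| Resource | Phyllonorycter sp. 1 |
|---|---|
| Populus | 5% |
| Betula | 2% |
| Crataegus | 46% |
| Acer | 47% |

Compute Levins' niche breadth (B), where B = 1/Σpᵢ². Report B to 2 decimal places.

Convert percentages to proportions (divide by 100).
Σpᵢ² = 0.05² + 0.02² + 0.46² + 0.47² = 0.0025 + 0.0004 + 0.2116 + 0.2209 = 0.4354
B = 1 / 0.4354 = 2.2967

2.30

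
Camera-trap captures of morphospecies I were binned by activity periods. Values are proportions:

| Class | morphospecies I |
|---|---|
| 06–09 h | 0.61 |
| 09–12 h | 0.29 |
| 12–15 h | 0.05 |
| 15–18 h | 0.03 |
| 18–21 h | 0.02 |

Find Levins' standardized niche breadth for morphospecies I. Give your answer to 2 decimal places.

0.29

Σpᵢ² = 0.61² + 0.29² + 0.05² + 0.03² + 0.02² = 0.3721 + 0.0841 + 0.0025 + 0.0009 + 0.0004 = 0.4600
B = 1 / 0.4600 = 2.1739
Bₛ = (B − 1)/(n − 1) = (2.1739 − 1)/(5 − 1) = 1.1739/4 = 0.2935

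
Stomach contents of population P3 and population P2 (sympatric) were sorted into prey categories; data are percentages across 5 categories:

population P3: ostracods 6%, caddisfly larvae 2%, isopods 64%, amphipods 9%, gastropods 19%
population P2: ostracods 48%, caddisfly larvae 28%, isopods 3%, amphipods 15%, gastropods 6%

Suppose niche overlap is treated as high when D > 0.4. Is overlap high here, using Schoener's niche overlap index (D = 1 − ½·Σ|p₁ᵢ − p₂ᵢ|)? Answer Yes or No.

No

Convert percentages to proportions (divide by 100).
Σ|p₁ᵢ − p₂ᵢ| = 0.42 + 0.26 + 0.61 + 0.06 + 0.13 = 1.48
D = 1 − ½ × 1.48 = 1 − 0.740 = 0.2600
D = 0.2600 < 0.4 → No.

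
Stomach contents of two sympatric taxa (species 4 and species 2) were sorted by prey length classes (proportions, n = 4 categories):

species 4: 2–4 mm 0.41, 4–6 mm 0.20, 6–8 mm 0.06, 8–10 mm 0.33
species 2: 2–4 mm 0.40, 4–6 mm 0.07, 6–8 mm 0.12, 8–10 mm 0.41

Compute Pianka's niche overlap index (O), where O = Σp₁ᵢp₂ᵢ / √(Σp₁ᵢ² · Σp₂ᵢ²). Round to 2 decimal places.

Σ p₁ᵢp₂ᵢ = 0.1640 + 0.0140 + 0.0072 + 0.1353 = 0.3205
Σp_1ᵢ² = 0.41² + 0.20² + 0.06² + 0.33² = 0.1681 + 0.0400 + 0.0036 + 0.1089 = 0.3206
Σp_2ᵢ² = 0.40² + 0.07² + 0.12² + 0.41² = 0.1600 + 0.0049 + 0.0144 + 0.1681 = 0.3474
O = 0.3205 / √(0.3206 × 0.3474) = 0.3205 / 0.33373 = 0.9604

0.96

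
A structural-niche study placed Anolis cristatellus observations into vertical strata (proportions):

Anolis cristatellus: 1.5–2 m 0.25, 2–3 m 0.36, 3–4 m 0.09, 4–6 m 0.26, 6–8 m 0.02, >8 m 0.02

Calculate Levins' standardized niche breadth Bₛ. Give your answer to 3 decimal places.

0.545

Σpᵢ² = 0.25² + 0.36² + 0.09² + 0.26² + 0.02² + 0.02² = 0.0625 + 0.1296 + 0.0081 + 0.0676 + 0.0004 + 0.0004 = 0.2686
B = 1 / 0.2686 = 3.72301
Bₛ = (B − 1)/(n − 1) = (3.72301 − 1)/(6 − 1) = 2.72301/5 = 0.54460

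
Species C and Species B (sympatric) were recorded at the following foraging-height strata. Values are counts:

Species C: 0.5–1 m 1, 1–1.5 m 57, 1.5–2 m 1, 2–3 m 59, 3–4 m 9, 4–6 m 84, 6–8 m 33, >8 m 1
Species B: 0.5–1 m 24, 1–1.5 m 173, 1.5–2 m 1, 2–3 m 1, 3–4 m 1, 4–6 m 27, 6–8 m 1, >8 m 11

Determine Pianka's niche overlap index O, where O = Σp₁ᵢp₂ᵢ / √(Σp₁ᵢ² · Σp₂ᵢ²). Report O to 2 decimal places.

0.57

Proportions for Species C (n=245): 1/245=0.0041, 57/245=0.2327, 1/245=0.0041, 59/245=0.2408, 9/245=0.0367, 84/245=0.3429, 33/245=0.1347, 1/245=0.0041
Proportions for Species B (n=239): 24/239=0.1004, 173/239=0.7238, 1/239=0.0042, 1/239=0.0042, 1/239=0.0042, 27/239=0.1130, 1/239=0.0042, 11/239=0.0460
Σ p₁ᵢp₂ᵢ = 0.000412 + 0.168428 + 0.000017 + 0.001011 + 0.000154 + 0.038748 + 0.000566 + 0.000189 = 0.209525
Σp_1ᵢ² = 0.0041² + 0.2327² + 0.0041² + 0.2408² + 0.0367² + 0.3429² + 0.1347² + 0.0041² = 0.000017 + 0.054149 + 0.000017 + 0.057985 + 0.001347 + 0.117580 + 0.018144 + 0.000017 = 0.249256
Σp_2ᵢ² = 0.1004² + 0.7238² + 0.0042² + 0.0042² + 0.0042² + 0.1130² + 0.0042² + 0.0460² = 0.010080 + 0.523886 + 0.000018 + 0.000018 + 0.000018 + 0.012769 + 0.000018 + 0.002116 = 0.548923
O = 0.209525 / √(0.249256 × 0.548923) = 0.209525 / 0.3698951 = 0.5664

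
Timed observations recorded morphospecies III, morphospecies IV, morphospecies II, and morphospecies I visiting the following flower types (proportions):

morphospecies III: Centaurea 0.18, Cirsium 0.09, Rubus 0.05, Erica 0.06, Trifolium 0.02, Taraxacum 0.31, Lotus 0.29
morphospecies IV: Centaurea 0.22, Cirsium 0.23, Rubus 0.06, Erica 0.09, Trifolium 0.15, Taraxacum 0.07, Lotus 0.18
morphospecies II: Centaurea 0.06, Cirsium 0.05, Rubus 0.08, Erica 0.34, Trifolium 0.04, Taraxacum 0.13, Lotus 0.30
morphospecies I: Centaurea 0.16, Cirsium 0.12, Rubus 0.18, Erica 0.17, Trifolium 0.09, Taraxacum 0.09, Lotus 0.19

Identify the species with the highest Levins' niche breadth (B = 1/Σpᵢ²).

Σp_IIIᵢ² = 0.18² + 0.09² + 0.05² + 0.06² + 0.02² + 0.31² + 0.29² = 0.0324 + 0.0081 + 0.0025 + 0.0036 + 0.0004 + 0.0961 + 0.0841 = 0.2272
B_III = 1 / 0.2272 = 4.4014
Σp_IVᵢ² = 0.22² + 0.23² + 0.06² + 0.09² + 0.15² + 0.07² + 0.18² = 0.0484 + 0.0529 + 0.0036 + 0.0081 + 0.0225 + 0.0049 + 0.0324 = 0.1728
B_IV = 1 / 0.1728 = 5.7870
Σp_IIᵢ² = 0.06² + 0.05² + 0.08² + 0.34² + 0.04² + 0.13² + 0.30² = 0.0036 + 0.0025 + 0.0064 + 0.1156 + 0.0016 + 0.0169 + 0.0900 = 0.2366
B_II = 1 / 0.2366 = 4.2265
Σp_Iᵢ² = 0.16² + 0.12² + 0.18² + 0.17² + 0.09² + 0.09² + 0.19² = 0.0256 + 0.0144 + 0.0324 + 0.0289 + 0.0081 + 0.0081 + 0.0361 = 0.1536
B_I = 1 / 0.1536 = 6.5104
Highest B → broadest niche (most generalist): morphospecies I (B = 6.51).

morphospecies I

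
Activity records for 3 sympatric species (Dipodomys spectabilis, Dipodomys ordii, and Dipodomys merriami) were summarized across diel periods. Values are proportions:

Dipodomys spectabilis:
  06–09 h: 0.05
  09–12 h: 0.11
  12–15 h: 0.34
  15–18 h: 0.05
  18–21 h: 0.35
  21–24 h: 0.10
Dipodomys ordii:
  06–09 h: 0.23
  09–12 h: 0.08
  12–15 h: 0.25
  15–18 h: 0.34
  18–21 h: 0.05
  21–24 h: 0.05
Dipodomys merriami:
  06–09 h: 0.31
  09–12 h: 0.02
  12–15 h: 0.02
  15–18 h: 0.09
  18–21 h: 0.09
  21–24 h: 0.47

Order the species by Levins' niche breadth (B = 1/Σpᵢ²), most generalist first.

Dipodomys ordii > Dipodomys spectabilis > Dipodomys merriami

Σp_specᵢ² = 0.05² + 0.11² + 0.34² + 0.05² + 0.35² + 0.10² = 0.0025 + 0.0121 + 0.1156 + 0.0025 + 0.1225 + 0.0100 = 0.2652
B_spec = 1 / 0.2652 = 3.7707
Σp_ordiᵢ² = 0.23² + 0.08² + 0.25² + 0.34² + 0.05² + 0.05² = 0.0529 + 0.0064 + 0.0625 + 0.1156 + 0.0025 + 0.0025 = 0.2424
B_ordi = 1 / 0.2424 = 4.1254
Σp_merrᵢ² = 0.31² + 0.02² + 0.02² + 0.09² + 0.09² + 0.47² = 0.0961 + 0.0004 + 0.0004 + 0.0081 + 0.0081 + 0.2209 = 0.3340
B_merr = 1 / 0.3340 = 2.9940
Ranking by B (broadest → narrowest): Dipodomys ordii (4.13) > Dipodomys spectabilis (3.77) > Dipodomys merriami (2.99)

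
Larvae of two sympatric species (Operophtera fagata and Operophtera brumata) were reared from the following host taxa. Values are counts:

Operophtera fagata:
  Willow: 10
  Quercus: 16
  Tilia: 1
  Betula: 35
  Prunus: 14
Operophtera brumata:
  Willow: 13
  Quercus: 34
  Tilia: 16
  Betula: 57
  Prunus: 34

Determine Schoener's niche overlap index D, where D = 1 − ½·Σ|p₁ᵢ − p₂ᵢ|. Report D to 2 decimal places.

Proportions for Operophtera fagata (n=76): 10/76=0.1316, 16/76=0.2105, 1/76=0.0132, 35/76=0.4605, 14/76=0.1842
Proportions for Operophtera brumata (n=154): 13/154=0.0844, 34/154=0.2208, 16/154=0.1039, 57/154=0.3701, 34/154=0.2208
Σ|p₁ᵢ − p₂ᵢ| = 0.0472 + 0.0103 + 0.0907 + 0.0904 + 0.0366 = 0.2752
D = 1 − ½ × 0.2752 = 1 − 0.13760 = 0.86240

0.86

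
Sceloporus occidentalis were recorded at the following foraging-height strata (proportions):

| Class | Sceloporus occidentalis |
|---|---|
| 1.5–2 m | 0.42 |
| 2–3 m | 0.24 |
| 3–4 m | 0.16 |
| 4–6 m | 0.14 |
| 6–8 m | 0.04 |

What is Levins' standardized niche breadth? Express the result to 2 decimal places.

0.64

Σpᵢ² = 0.42² + 0.24² + 0.16² + 0.14² + 0.04² = 0.1764 + 0.0576 + 0.0256 + 0.0196 + 0.0016 = 0.2808
B = 1 / 0.2808 = 3.5613
Bₛ = (B − 1)/(n − 1) = (3.5613 − 1)/(5 − 1) = 2.5613/4 = 0.6403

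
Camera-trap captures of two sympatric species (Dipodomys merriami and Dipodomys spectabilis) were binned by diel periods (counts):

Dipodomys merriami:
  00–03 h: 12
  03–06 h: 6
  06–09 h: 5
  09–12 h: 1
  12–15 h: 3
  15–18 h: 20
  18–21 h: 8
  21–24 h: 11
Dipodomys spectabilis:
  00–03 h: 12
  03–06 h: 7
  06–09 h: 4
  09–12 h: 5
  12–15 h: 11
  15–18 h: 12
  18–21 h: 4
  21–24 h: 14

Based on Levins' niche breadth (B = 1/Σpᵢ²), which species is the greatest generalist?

Proportions for Dipodomys merriami (n=66): 12/66=0.1818, 6/66=0.0909, 5/66=0.0758, 1/66=0.0152, 3/66=0.0455, 20/66=0.3030, 8/66=0.1212, 11/66=0.1667
Proportions for Dipodomys spectabilis (n=69): 12/69=0.1739, 7/69=0.1014, 4/69=0.0580, 5/69=0.0725, 11/69=0.1594, 12/69=0.1739, 4/69=0.0580, 14/69=0.2029
Σp_merrᵢ² = 0.1818² + 0.0909² + 0.0758² + 0.0152² + 0.0455² + 0.3030² + 0.1212² + 0.1667² = 0.033051 + 0.008263 + 0.005746 + 0.000231 + 0.002070 + 0.091809 + 0.014689 + 0.027789 = 0.183648
B_merr = 1 / 0.183648 = 5.4452
Σp_specᵢ² = 0.1739² + 0.1014² + 0.0580² + 0.0725² + 0.1594² + 0.1739² + 0.0580² + 0.2029² = 0.030241 + 0.010282 + 0.003364 + 0.005256 + 0.025408 + 0.030241 + 0.003364 + 0.041168 = 0.149324
B_spec = 1 / 0.149324 = 6.6968
Highest B → broadest niche (most generalist): Dipodomys spectabilis (B = 6.70).

Dipodomys spectabilis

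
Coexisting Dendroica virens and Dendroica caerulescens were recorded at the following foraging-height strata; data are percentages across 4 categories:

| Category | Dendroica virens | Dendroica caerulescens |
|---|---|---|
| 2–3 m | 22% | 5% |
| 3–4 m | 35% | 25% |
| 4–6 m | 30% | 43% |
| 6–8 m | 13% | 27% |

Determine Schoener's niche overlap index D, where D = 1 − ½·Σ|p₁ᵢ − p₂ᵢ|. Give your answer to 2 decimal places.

0.73

Convert percentages to proportions (divide by 100).
Σ|p₁ᵢ − p₂ᵢ| = 0.17 + 0.10 + 0.13 + 0.14 = 0.54
D = 1 − ½ × 0.54 = 1 − 0.270 = 0.7300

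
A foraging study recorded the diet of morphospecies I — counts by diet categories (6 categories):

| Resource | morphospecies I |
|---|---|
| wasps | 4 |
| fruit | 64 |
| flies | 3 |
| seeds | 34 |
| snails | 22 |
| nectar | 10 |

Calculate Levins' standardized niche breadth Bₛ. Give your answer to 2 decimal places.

Proportions for morphospecies I (n=137): 4/137=0.0292, 64/137=0.4672, 3/137=0.0219, 34/137=0.2482, 22/137=0.1606, 10/137=0.0730
Σpᵢ² = 0.0292² + 0.4672² + 0.0219² + 0.2482² + 0.1606² + 0.0730² = 0.000853 + 0.218276 + 0.000480 + 0.061603 + 0.025792 + 0.005329 = 0.312333
B = 1 / 0.312333 = 3.2017
Bₛ = (B − 1)/(n − 1) = (3.2017 − 1)/(6 − 1) = 2.2017/5 = 0.4403

0.44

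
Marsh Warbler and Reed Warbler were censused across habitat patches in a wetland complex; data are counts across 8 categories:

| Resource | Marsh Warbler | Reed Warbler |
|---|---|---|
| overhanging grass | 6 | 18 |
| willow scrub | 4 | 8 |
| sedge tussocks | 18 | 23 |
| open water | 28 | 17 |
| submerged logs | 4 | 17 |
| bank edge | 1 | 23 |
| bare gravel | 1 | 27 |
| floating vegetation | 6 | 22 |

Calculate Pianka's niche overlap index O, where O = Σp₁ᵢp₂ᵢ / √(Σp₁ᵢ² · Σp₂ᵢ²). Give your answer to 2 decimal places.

0.65

Proportions for Marsh Warbler (n=68): 6/68=0.0882, 4/68=0.0588, 18/68=0.2647, 28/68=0.4118, 4/68=0.0588, 1/68=0.0147, 1/68=0.0147, 6/68=0.0882
Proportions for Reed Warbler (n=155): 18/155=0.1161, 8/155=0.0516, 23/155=0.1484, 17/155=0.1097, 17/155=0.1097, 23/155=0.1484, 27/155=0.1742, 22/155=0.1419
Σ p₁ᵢp₂ᵢ = 0.010240 + 0.003034 + 0.039281 + 0.045174 + 0.006450 + 0.002181 + 0.002561 + 0.012516 = 0.121437
Σp_1ᵢ² = 0.0882² + 0.0588² + 0.2647² + 0.4118² + 0.0588² + 0.0147² + 0.0147² + 0.0882² = 0.007779 + 0.003457 + 0.070066 + 0.169579 + 0.003457 + 0.000216 + 0.000216 + 0.007779 = 0.262549
Σp_2ᵢ² = 0.1161² + 0.0516² + 0.1484² + 0.1097² + 0.1097² + 0.1484² + 0.1742² + 0.1419² = 0.013479 + 0.002663 + 0.022023 + 0.012034 + 0.012034 + 0.022023 + 0.030346 + 0.020136 = 0.134738
O = 0.121437 / √(0.262549 × 0.134738) = 0.121437 / 0.1880833 = 0.6457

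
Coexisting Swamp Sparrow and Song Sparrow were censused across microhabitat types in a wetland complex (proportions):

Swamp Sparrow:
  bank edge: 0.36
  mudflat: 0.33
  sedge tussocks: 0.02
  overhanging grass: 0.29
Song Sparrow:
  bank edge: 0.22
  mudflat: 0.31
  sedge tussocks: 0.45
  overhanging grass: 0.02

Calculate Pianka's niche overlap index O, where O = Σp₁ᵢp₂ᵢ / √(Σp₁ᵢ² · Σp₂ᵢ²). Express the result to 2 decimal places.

Σ p₁ᵢp₂ᵢ = 0.0792 + 0.1023 + 0.0090 + 0.0058 = 0.1963
Σp_1ᵢ² = 0.36² + 0.33² + 0.02² + 0.29² = 0.1296 + 0.1089 + 0.0004 + 0.0841 = 0.3230
Σp_2ᵢ² = 0.22² + 0.31² + 0.45² + 0.02² = 0.0484 + 0.0961 + 0.2025 + 0.0004 = 0.3474
O = 0.1963 / √(0.3230 × 0.3474) = 0.1963 / 0.33498 = 0.5860

0.59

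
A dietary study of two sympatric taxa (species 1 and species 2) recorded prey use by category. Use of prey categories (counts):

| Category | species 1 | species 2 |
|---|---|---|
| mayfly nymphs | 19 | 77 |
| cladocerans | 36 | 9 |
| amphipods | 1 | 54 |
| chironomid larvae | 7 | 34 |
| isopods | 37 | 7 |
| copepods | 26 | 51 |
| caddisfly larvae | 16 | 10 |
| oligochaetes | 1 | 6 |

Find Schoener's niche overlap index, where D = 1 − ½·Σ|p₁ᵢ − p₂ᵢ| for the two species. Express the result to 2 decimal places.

0.48

Proportions for species 1 (n=143): 19/143=0.1329, 36/143=0.2517, 1/143=0.0070, 7/143=0.0490, 37/143=0.2587, 26/143=0.1818, 16/143=0.1119, 1/143=0.0070
Proportions for species 2 (n=248): 77/248=0.3105, 9/248=0.0363, 54/248=0.2177, 34/248=0.1371, 7/248=0.0282, 51/248=0.2056, 10/248=0.0403, 6/248=0.0242
Σ|p₁ᵢ − p₂ᵢ| = 0.1776 + 0.2154 + 0.2107 + 0.0881 + 0.2305 + 0.0238 + 0.0716 + 0.0172 = 1.0349
D = 1 − ½ × 1.0349 = 1 − 0.51745 = 0.48255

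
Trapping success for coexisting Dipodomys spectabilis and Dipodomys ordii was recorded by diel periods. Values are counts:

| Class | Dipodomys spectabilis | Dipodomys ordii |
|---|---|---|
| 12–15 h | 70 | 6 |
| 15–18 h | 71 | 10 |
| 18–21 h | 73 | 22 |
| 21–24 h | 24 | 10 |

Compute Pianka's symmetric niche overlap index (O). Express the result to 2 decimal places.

0.88

Proportions for Dipodomys spectabilis (n=238): 70/238=0.2941, 71/238=0.2983, 73/238=0.3067, 24/238=0.1008
Proportions for Dipodomys ordii (n=48): 6/48=0.1250, 10/48=0.2083, 22/48=0.4583, 10/48=0.2083
Σ p₁ᵢp₂ᵢ = 0.036763 + 0.062136 + 0.140561 + 0.020997 = 0.260457
Σp_1ᵢ² = 0.2941² + 0.2983² + 0.3067² + 0.1008² = 0.086495 + 0.088983 + 0.094065 + 0.010161 = 0.279704
Σp_2ᵢ² = 0.1250² + 0.2083² + 0.4583² + 0.2083² = 0.015625 + 0.043389 + 0.210039 + 0.043389 = 0.312442
O = 0.260457 / √(0.279704 × 0.312442) = 0.260457 / 0.2956202 = 0.8811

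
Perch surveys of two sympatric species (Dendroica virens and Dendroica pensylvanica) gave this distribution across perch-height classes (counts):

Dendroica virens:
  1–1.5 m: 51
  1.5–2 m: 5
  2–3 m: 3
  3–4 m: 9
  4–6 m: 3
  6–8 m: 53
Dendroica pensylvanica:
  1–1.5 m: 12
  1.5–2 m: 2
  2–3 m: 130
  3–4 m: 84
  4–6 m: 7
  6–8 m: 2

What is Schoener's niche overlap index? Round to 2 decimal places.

Proportions for Dendroica virens (n=124): 51/124=0.4113, 5/124=0.0403, 3/124=0.0242, 9/124=0.0726, 3/124=0.0242, 53/124=0.4274
Proportions for Dendroica pensylvanica (n=237): 12/237=0.0506, 2/237=0.0084, 130/237=0.5485, 84/237=0.3544, 7/237=0.0295, 2/237=0.0084
Σ|p₁ᵢ − p₂ᵢ| = 0.3607 + 0.0319 + 0.5243 + 0.2818 + 0.0053 + 0.4190 = 1.6230
D = 1 − ½ × 1.6230 = 1 − 0.81150 = 0.18850

0.19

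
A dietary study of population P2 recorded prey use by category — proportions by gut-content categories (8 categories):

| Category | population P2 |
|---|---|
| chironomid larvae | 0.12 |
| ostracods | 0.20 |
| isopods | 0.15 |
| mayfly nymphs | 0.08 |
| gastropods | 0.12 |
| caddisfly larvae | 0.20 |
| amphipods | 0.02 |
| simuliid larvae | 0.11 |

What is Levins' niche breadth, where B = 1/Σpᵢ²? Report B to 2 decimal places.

6.66

Σpᵢ² = 0.12² + 0.20² + 0.15² + 0.08² + 0.12² + 0.20² + 0.02² + 0.11² = 0.0144 + 0.0400 + 0.0225 + 0.0064 + 0.0144 + 0.0400 + 0.0004 + 0.0121 = 0.1502
B = 1 / 0.1502 = 6.6578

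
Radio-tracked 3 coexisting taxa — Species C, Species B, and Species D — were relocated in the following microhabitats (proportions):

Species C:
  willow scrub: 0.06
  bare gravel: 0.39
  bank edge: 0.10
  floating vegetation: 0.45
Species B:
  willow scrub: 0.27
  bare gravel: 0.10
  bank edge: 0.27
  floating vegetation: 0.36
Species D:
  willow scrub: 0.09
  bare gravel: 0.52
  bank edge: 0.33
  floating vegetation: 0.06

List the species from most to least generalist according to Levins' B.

Σp_Cᵢ² = 0.06² + 0.39² + 0.10² + 0.45² = 0.0036 + 0.1521 + 0.0100 + 0.2025 = 0.3682
B_C = 1 / 0.3682 = 2.7159
Σp_Bᵢ² = 0.27² + 0.10² + 0.27² + 0.36² = 0.0729 + 0.0100 + 0.0729 + 0.1296 = 0.2854
B_B = 1 / 0.2854 = 3.5039
Σp_Dᵢ² = 0.09² + 0.52² + 0.33² + 0.06² = 0.0081 + 0.2704 + 0.1089 + 0.0036 = 0.3910
B_D = 1 / 0.3910 = 2.5575
Ranking by B (broadest → narrowest): Species B (3.50) > Species C (2.72) > Species D (2.56)

Species B > Species C > Species D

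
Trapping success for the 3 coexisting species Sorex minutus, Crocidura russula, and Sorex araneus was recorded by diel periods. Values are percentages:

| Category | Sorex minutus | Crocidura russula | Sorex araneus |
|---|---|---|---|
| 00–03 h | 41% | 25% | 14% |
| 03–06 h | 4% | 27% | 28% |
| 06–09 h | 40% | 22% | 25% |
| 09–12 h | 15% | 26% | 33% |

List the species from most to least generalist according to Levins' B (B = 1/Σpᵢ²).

Convert percentages to proportions (divide by 100).
Σp_minuᵢ² = 0.41² + 0.04² + 0.40² + 0.15² = 0.1681 + 0.0016 + 0.1600 + 0.0225 = 0.3522
B_minu = 1 / 0.3522 = 2.8393
Σp_russᵢ² = 0.25² + 0.27² + 0.22² + 0.26² = 0.0625 + 0.0729 + 0.0484 + 0.0676 = 0.2514
B_russ = 1 / 0.2514 = 3.9777
Σp_aranᵢ² = 0.14² + 0.28² + 0.25² + 0.33² = 0.0196 + 0.0784 + 0.0625 + 0.1089 = 0.2694
B_aran = 1 / 0.2694 = 3.7120
Ranking by B (broadest → narrowest): Crocidura russula (3.98) > Sorex araneus (3.71) > Sorex minutus (2.84)

Crocidura russula > Sorex araneus > Sorex minutus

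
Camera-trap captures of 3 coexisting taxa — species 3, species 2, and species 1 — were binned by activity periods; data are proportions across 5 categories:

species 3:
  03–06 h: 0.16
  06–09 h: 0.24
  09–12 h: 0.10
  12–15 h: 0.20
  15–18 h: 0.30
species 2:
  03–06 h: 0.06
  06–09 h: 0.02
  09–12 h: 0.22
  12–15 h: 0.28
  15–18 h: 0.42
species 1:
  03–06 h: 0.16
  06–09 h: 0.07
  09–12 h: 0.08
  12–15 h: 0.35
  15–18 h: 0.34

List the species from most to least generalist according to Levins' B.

species 3 > species 1 > species 2

Σp_3ᵢ² = 0.16² + 0.24² + 0.10² + 0.20² + 0.30² = 0.0256 + 0.0576 + 0.0100 + 0.0400 + 0.0900 = 0.2232
B_3 = 1 / 0.2232 = 4.4803
Σp_2ᵢ² = 0.06² + 0.02² + 0.22² + 0.28² + 0.42² = 0.0036 + 0.0004 + 0.0484 + 0.0784 + 0.1764 = 0.3072
B_2 = 1 / 0.3072 = 3.2552
Σp_1ᵢ² = 0.16² + 0.07² + 0.08² + 0.35² + 0.34² = 0.0256 + 0.0049 + 0.0064 + 0.1225 + 0.1156 = 0.2750
B_1 = 1 / 0.2750 = 3.6364
Ranking by B (broadest → narrowest): species 3 (4.48) > species 1 (3.64) > species 2 (3.26)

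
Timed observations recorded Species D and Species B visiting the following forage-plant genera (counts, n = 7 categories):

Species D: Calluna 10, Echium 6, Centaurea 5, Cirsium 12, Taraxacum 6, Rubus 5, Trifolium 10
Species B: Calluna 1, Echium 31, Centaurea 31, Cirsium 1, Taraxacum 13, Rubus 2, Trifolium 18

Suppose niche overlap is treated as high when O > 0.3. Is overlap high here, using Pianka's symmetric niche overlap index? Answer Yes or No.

Yes

Proportions for Species D (n=54): 10/54=0.1852, 6/54=0.1111, 5/54=0.0926, 12/54=0.2222, 6/54=0.1111, 5/54=0.0926, 10/54=0.1852
Proportions for Species B (n=97): 1/97=0.0103, 31/97=0.3196, 31/97=0.3196, 1/97=0.0103, 13/97=0.1340, 2/97=0.0206, 18/97=0.1856
Σ p₁ᵢp₂ᵢ = 0.001908 + 0.035508 + 0.029595 + 0.002289 + 0.014887 + 0.001908 + 0.034373 = 0.120468
Σp_1ᵢ² = 0.1852² + 0.1111² + 0.0926² + 0.2222² + 0.1111² + 0.0926² + 0.1852² = 0.034299 + 0.012343 + 0.008575 + 0.049373 + 0.012343 + 0.008575 + 0.034299 = 0.159807
Σp_2ᵢ² = 0.0103² + 0.3196² + 0.3196² + 0.0103² + 0.1340² + 0.0206² + 0.1856² = 0.000106 + 0.102144 + 0.102144 + 0.000106 + 0.017956 + 0.000424 + 0.034447 = 0.257327
O = 0.120468 / √(0.159807 × 0.257327) = 0.120468 / 0.2027872 = 0.5941
O = 0.5941 > 0.3 → Yes.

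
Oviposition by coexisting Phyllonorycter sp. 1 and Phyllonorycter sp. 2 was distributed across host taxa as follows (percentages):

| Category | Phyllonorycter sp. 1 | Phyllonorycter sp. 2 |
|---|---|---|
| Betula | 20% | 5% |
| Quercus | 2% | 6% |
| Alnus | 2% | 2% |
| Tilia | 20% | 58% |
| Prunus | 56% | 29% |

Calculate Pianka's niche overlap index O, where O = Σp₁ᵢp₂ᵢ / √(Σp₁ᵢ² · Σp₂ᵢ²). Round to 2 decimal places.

Convert percentages to proportions (divide by 100).
Σ p₁ᵢp₂ᵢ = 0.0100 + 0.0012 + 0.0004 + 0.1160 + 0.1624 = 0.2900
Σp_1ᵢ² = 0.20² + 0.02² + 0.02² + 0.20² + 0.56² = 0.0400 + 0.0004 + 0.0004 + 0.0400 + 0.3136 = 0.3944
Σp_2ᵢ² = 0.05² + 0.06² + 0.02² + 0.58² + 0.29² = 0.0025 + 0.0036 + 0.0004 + 0.3364 + 0.0841 = 0.4270
O = 0.2900 / √(0.3944 × 0.4270) = 0.2900 / 0.41038 = 0.7067

0.71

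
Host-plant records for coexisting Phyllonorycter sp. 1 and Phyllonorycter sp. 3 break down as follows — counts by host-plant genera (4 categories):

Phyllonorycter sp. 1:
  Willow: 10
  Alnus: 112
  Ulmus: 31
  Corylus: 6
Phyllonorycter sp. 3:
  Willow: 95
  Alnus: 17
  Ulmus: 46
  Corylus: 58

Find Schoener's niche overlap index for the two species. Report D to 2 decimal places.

Proportions for Phyllonorycter sp. 1 (n=159): 10/159=0.0629, 112/159=0.7044, 31/159=0.1950, 6/159=0.0377
Proportions for Phyllonorycter sp. 3 (n=216): 95/216=0.4398, 17/216=0.0787, 46/216=0.2130, 58/216=0.2685
Σ|p₁ᵢ − p₂ᵢ| = 0.3769 + 0.6257 + 0.0180 + 0.2308 = 1.2514
D = 1 − ½ × 1.2514 = 1 − 0.62570 = 0.37430

0.37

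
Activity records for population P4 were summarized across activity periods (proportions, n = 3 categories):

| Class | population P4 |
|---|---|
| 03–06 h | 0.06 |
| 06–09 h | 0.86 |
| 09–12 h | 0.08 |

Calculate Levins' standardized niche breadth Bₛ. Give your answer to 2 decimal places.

0.17

Σpᵢ² = 0.06² + 0.86² + 0.08² = 0.0036 + 0.7396 + 0.0064 = 0.7496
B = 1 / 0.7496 = 1.3340
Bₛ = (B − 1)/(n − 1) = (1.3340 − 1)/(3 − 1) = 0.3340/2 = 0.1670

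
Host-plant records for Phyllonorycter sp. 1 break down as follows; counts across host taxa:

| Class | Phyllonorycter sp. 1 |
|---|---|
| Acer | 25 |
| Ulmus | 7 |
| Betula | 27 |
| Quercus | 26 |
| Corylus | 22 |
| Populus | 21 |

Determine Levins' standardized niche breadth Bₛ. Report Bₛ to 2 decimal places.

0.89

Proportions for Phyllonorycter sp. 1 (n=128): 25/128=0.1953, 7/128=0.0547, 27/128=0.2109, 26/128=0.2031, 22/128=0.1719, 21/128=0.1641
Σpᵢ² = 0.1953² + 0.0547² + 0.2109² + 0.2031² + 0.1719² + 0.1641² = 0.038142 + 0.002992 + 0.044479 + 0.041250 + 0.029550 + 0.026929 = 0.183342
B = 1 / 0.183342 = 5.4543
Bₛ = (B − 1)/(n − 1) = (5.4543 − 1)/(6 − 1) = 4.4543/5 = 0.8909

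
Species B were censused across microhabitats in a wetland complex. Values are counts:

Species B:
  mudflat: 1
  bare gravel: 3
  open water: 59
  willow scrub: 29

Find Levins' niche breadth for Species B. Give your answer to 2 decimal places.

1.95

Proportions for Species B (n=92): 1/92=0.0109, 3/92=0.0326, 59/92=0.6413, 29/92=0.3152
Σpᵢ² = 0.0109² + 0.0326² + 0.6413² + 0.3152² = 0.000119 + 0.001063 + 0.411266 + 0.099351 = 0.511799
B = 1 / 0.511799 = 1.9539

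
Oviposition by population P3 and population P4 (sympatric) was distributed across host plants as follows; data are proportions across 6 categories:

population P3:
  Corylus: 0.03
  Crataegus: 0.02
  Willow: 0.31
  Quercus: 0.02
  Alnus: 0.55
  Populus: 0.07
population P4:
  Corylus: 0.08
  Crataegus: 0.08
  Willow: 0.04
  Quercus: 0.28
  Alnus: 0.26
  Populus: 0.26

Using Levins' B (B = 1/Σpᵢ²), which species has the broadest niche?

population P4

Σp_P3ᵢ² = 0.03² + 0.02² + 0.31² + 0.02² + 0.55² + 0.07² = 0.0009 + 0.0004 + 0.0961 + 0.0004 + 0.3025 + 0.0049 = 0.4052
B_P3 = 1 / 0.4052 = 2.4679
Σp_P4ᵢ² = 0.08² + 0.08² + 0.04² + 0.28² + 0.26² + 0.26² = 0.0064 + 0.0064 + 0.0016 + 0.0784 + 0.0676 + 0.0676 = 0.2280
B_P4 = 1 / 0.2280 = 4.3860
Highest B → broadest niche (most generalist): population P4 (B = 4.39).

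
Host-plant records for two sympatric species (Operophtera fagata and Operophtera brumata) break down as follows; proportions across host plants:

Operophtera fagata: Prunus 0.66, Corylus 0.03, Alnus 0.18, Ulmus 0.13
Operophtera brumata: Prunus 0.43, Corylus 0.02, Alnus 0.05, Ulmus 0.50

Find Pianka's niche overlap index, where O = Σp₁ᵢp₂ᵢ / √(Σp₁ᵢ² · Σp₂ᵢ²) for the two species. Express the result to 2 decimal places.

0.78

Σ p₁ᵢp₂ᵢ = 0.2838 + 0.0006 + 0.0090 + 0.0650 = 0.3584
Σp_1ᵢ² = 0.66² + 0.03² + 0.18² + 0.13² = 0.4356 + 0.0009 + 0.0324 + 0.0169 = 0.4858
Σp_2ᵢ² = 0.43² + 0.02² + 0.05² + 0.50² = 0.1849 + 0.0004 + 0.0025 + 0.2500 = 0.4378
O = 0.3584 / √(0.4858 × 0.4378) = 0.3584 / 0.46118 = 0.7771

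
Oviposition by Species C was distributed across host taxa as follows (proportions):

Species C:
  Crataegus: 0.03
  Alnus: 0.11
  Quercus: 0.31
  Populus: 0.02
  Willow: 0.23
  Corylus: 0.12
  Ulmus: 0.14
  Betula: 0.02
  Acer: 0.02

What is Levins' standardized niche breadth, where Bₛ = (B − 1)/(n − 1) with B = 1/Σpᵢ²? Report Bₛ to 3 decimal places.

0.509

Σpᵢ² = 0.03² + 0.11² + 0.31² + 0.02² + 0.23² + 0.12² + 0.14² + 0.02² + 0.02² = 0.0009 + 0.0121 + 0.0961 + 0.0004 + 0.0529 + 0.0144 + 0.0196 + 0.0004 + 0.0004 = 0.1972
B = 1 / 0.1972 = 5.07099
Bₛ = (B − 1)/(n − 1) = (5.07099 − 1)/(9 − 1) = 4.07099/8 = 0.50887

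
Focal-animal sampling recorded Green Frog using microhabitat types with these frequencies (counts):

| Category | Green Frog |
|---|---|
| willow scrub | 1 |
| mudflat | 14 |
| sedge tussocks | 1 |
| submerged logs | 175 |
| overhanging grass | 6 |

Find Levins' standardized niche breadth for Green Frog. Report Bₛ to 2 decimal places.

Proportions for Green Frog (n=197): 1/197=0.0051, 14/197=0.0711, 1/197=0.0051, 175/197=0.8883, 6/197=0.0305
Σpᵢ² = 0.0051² + 0.0711² + 0.0051² + 0.8883² + 0.0305² = 0.000026 + 0.005055 + 0.000026 + 0.789077 + 0.000930 = 0.795114
B = 1 / 0.795114 = 1.2577
Bₛ = (B − 1)/(n − 1) = (1.2577 − 1)/(5 − 1) = 0.2577/4 = 0.0644

0.06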